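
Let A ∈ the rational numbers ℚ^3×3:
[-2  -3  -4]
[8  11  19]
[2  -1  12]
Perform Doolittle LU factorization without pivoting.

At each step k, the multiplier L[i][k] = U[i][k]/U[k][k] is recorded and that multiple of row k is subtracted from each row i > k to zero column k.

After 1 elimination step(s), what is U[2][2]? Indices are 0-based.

U[2][2] = 8

Step 1: pivot at (0,0) is -2.
  row1 ← row1 − (-4)·row0  ⇒  L[1][0]=-4, U row1=(0, -1, 3)
  row2 ← row2 − (-1)·row0  ⇒  L[2][0]=-1, U row2=(0, -4, 8)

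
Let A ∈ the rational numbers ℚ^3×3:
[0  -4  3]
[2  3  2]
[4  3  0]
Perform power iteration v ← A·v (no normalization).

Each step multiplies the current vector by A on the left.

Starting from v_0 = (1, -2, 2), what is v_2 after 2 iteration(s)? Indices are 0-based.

v_2 = (-6, 24, 56)

v_0 = (1, -2, 2).
v_1 = A·v_0 = (14, 0, -2).
v_2 = A·v_1 = (-6, 24, 56).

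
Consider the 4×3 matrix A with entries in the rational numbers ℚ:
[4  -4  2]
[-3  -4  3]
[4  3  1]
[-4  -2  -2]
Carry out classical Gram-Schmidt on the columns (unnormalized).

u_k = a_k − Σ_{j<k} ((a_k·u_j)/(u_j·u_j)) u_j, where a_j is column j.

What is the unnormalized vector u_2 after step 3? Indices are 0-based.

Step 1: u_0 = a_0 = (4, -3, 4, -4).
Step 2: u_1 = a_1 − (16/57)·u_0 = (-292/57, -60/19, 107/57, -50/57).
Step 3: u_2 = a_2 − (11/57)·u_0 − (-917/2309)·u_1 = (-1862/2309, 5368/2309, 2248/2309, -3640/2309).

u_2 = (-1862/2309, 5368/2309, 2248/2309, -3640/2309)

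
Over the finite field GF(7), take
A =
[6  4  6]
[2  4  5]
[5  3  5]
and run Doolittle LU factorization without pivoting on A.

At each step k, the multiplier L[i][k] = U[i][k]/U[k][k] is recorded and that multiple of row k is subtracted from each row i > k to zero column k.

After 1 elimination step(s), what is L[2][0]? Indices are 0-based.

L[2][0] = 2

Step 1: pivot at (0,0) is 6.
  row1 ← row1 − (5)·row0  ⇒  L[1][0]=5, U row1=(0, 5, 3)
  row2 ← row2 − (2)·row0  ⇒  L[2][0]=2, U row2=(0, 2, 0)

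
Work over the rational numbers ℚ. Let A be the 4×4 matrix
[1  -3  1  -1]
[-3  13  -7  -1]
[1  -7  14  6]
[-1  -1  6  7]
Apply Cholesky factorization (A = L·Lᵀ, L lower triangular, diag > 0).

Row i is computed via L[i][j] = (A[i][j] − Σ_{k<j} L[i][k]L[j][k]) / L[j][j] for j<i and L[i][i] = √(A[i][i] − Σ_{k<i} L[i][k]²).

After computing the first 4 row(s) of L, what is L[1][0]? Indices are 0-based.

Step 1: L[0][0] = √(1) = 1.
  L[1][0] = (-3) / L[0][0] = -3.
Step 2: L[1][1] = √(4) = 2.
  L[2][0] = (1) / L[0][0] = 1.
  L[2][1] = (-4) / L[1][1] = -2.
Step 3: L[2][2] = √(9) = 3.
  L[3][0] = (-1) / L[0][0] = -1.
  L[3][1] = (-4) / L[1][1] = -2.
  L[3][2] = (3) / L[2][2] = 1.
Step 4: L[3][3] = √(1) = 1.

L[1][0] = -3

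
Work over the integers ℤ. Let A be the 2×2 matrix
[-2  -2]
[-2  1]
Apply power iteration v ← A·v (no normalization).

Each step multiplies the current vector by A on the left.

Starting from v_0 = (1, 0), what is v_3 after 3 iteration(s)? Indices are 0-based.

v_3 = (-20, -14)

v_0 = (1, 0).
v_1 = A·v_0 = (-2, -2).
v_2 = A·v_1 = (8, 2).
v_3 = A·v_2 = (-20, -14).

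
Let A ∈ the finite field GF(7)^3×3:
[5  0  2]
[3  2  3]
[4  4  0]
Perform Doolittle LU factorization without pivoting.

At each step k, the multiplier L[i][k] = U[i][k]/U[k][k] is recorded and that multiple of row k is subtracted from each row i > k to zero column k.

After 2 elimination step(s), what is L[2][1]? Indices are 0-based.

L[2][1] = 2

k=0: U[0][0]=5
  eliminate (1,0): mult=2, new row 1: (0, 2, 6); set L[1][0]=2
  eliminate (2,0): mult=5, new row 2: (0, 4, 4); set L[2][0]=5
k=1: U[1][1]=2
  eliminate (2,1): mult=2, new row 2: (0, 0, 6); set L[2][1]=2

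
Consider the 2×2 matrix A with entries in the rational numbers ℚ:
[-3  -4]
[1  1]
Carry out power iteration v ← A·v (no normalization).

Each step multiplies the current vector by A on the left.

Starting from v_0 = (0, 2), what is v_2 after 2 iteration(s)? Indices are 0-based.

v_0 = (0, 2).
v_1 = A·v_0 = (-8, 2).
v_2 = A·v_1 = (16, -6).

v_2 = (16, -6)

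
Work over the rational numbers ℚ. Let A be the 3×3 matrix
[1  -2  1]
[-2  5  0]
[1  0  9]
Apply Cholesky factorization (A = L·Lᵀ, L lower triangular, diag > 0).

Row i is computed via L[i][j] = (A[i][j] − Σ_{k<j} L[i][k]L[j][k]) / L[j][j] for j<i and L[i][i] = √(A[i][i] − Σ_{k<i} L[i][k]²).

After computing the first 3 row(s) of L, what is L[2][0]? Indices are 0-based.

L[2][0] = 1

Step 1: L[0][0] = √(1) = 1.
  L[1][0] = (-2) / L[0][0] = -2.
Step 2: L[1][1] = √(1) = 1.
  L[2][0] = (1) / L[0][0] = 1.
  L[2][1] = (2) / L[1][1] = 2.
Step 3: L[2][2] = √(4) = 2.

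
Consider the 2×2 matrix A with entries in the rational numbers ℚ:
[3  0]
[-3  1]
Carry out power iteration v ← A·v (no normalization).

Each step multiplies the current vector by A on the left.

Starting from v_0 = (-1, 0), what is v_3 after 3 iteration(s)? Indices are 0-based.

v_3 = (-27, 39)

v_0 = (-1, 0).
v_1 = A·v_0 = (-3, 3).
v_2 = A·v_1 = (-9, 12).
v_3 = A·v_2 = (-27, 39).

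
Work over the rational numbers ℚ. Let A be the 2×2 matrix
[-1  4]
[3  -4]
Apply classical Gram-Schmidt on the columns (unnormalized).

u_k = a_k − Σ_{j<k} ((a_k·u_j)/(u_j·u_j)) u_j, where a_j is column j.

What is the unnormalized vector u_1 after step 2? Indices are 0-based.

Step 1: u_0 = a_0 = (-1, 3).
Step 2: u_1 = a_1 − (-8/5)·u_0 = (12/5, 4/5).

u_1 = (12/5, 4/5)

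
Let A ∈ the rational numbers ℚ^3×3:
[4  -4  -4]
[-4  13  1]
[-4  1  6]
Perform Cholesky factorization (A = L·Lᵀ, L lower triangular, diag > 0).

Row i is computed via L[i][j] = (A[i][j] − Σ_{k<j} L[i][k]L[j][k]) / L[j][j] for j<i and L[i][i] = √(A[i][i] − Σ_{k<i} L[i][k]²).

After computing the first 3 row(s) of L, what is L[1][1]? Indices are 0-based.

Step 1: L[0][0] = √(4) = 2.
  L[1][0] = (-4) / L[0][0] = -2.
Step 2: L[1][1] = √(9) = 3.
  L[2][0] = (-4) / L[0][0] = -2.
  L[2][1] = (-3) / L[1][1] = -1.
Step 3: L[2][2] = √(1) = 1.

L[1][1] = 3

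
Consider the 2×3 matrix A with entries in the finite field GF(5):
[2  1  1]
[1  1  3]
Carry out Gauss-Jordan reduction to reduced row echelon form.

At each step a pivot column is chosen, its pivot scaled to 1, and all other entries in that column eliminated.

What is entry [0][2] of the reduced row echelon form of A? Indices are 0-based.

M[0][2] = 3

step 1: normalize row 0 (÷2) = (1, 3, 3)
  row 1: subtract 1×row0 = (0, 3, 0)
step 2: normalize row 1 (÷3) = (0, 1, 0)
  row 0: subtract 3×row1 = (1, 0, 3)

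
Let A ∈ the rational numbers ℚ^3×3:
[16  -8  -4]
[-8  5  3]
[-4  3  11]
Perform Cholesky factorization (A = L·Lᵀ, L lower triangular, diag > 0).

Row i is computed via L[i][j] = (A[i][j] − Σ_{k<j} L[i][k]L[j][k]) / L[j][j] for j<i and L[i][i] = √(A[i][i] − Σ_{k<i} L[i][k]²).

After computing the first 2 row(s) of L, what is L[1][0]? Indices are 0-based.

Step 1: L[0][0] = √(16) = 4.
  L[1][0] = (-8) / L[0][0] = -2.
Step 2: L[1][1] = √(1) = 1.

L[1][0] = -2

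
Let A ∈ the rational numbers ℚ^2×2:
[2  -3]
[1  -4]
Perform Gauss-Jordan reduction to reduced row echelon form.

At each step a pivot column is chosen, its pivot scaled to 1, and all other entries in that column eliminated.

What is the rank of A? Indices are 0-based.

rank = 2

pivot(0,0)=2: scale R0 → (1, -3/2)
  clear (1,0): R1 −= (1)R0 → (0, -5/2)
pivot(1,1)=-5/2: scale R1 → (0, 1)
  clear (0,1): R0 −= (-3/2)R1 → (1, 0)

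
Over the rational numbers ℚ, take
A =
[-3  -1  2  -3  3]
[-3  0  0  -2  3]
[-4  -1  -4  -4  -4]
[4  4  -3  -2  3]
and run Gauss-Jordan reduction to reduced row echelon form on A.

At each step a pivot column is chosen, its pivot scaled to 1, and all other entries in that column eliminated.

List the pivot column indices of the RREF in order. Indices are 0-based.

[1] R0 /= -3  ⇒  (1, 1/3, -2/3, 1, -1)
     R1 -= -3·R0  ⇒  (0, 1, -2, 1, 0)
     R2 -= -4·R0  ⇒  (0, 1/3, -20/3, 0, -8)
     R3 -= 4·R0  ⇒  (0, 8/3, -1/3, -6, 7)
[2] R1 /= 1  ⇒  (0, 1, -2, 1, 0)
     R0 -= 1/3·R1  ⇒  (1, 0, 0, 2/3, -1)
     R2 -= 1/3·R1  ⇒  (0, 0, -6, -1/3, -8)
     R3 -= 8/3·R1  ⇒  (0, 0, 5, -26/3, 7)
[3] R2 /= -6  ⇒  (0, 0, 1, 1/18, 4/3)
     R1 -= -2·R2  ⇒  (0, 1, 0, 10/9, 8/3)
     R3 -= 5·R2  ⇒  (0, 0, 0, -161/18, 1/3)
[4] R3 /= -161/18  ⇒  (0, 0, 0, 1, -6/161)
     R0 -= 2/3·R3  ⇒  (1, 0, 0, 0, -157/161)
     R1 -= 10/9·R3  ⇒  (0, 1, 0, 0, 436/161)
     R2 -= 1/18·R3  ⇒  (0, 0, 1, 0, 215/161)

pivot columns: 0, 1, 2, 3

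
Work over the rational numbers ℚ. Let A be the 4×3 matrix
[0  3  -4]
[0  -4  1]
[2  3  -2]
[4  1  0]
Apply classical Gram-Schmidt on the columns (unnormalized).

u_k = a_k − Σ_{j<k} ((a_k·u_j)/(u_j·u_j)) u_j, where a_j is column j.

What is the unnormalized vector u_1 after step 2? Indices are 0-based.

Step 1: u_0 = a_0 = (0, 0, 2, 4).
Step 2: u_1 = a_1 − (1/2)·u_0 = (3, -4, 2, -1).

u_1 = (3, -4, 2, -1)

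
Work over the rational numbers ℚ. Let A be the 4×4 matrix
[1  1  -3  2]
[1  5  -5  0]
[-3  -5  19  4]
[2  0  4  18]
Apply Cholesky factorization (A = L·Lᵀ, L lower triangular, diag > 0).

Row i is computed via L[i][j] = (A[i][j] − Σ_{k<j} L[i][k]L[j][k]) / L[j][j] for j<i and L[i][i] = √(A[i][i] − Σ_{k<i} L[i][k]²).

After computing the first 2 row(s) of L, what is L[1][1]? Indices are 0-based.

L[1][1] = 2

Step 1: L[0][0] = √(1) = 1.
  L[1][0] = (1) / L[0][0] = 1.
Step 2: L[1][1] = √(4) = 2.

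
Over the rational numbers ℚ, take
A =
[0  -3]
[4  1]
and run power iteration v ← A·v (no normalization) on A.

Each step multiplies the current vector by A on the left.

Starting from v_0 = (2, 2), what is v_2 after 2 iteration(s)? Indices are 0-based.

v_0 = (2, 2).
v_1 = A·v_0 = (-6, 10).
v_2 = A·v_1 = (-30, -14).

v_2 = (-30, -14)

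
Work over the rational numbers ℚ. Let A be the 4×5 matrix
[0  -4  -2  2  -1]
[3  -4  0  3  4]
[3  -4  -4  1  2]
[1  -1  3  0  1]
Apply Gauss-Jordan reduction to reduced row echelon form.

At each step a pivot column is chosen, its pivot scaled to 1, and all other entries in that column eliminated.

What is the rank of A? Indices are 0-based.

step 1: exchange rows 0,1
step 1: normalize row 0 (÷3) = (1, -4/3, 0, 1, 4/3)
  row 2: subtract 3×row0 = (0, 0, -4, -2, -2)
  row 3: subtract 1×row0 = (0, 1/3, 3, -1, -1/3)
step 2: normalize row 1 (÷-4) = (0, 1, 1/2, -1/2, 1/4)
  row 0: subtract -4/3×row1 = (1, 0, 2/3, 1/3, 5/3)
  row 3: subtract 1/3×row1 = (0, 0, 17/6, -5/6, -5/12)
step 3: normalize row 2 (÷-4) = (0, 0, 1, 1/2, 1/2)
  row 0: subtract 2/3×row2 = (1, 0, 0, 0, 4/3)
  row 1: subtract 1/2×row2 = (0, 1, 0, -3/4, 0)
  row 3: subtract 17/6×row2 = (0, 0, 0, -9/4, -11/6)
step 4: normalize row 3 (÷-9/4) = (0, 0, 0, 1, 22/27)
  row 1: subtract -3/4×row3 = (0, 1, 0, 0, 11/18)
  row 2: subtract 1/2×row3 = (0, 0, 1, 0, 5/54)

rank = 4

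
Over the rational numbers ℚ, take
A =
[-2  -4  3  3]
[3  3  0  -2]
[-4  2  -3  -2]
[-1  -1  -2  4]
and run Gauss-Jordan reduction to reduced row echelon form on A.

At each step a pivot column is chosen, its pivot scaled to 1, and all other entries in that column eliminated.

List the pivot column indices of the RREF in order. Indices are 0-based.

pivot columns: 0, 1, 2, 3

[1] R0 /= -2  ⇒  (1, 2, -3/2, -3/2)
     R1 -= 3·R0  ⇒  (0, -3, 9/2, 5/2)
     R2 -= -4·R0  ⇒  (0, 10, -9, -8)
     R3 -= -1·R0  ⇒  (0, 1, -7/2, 5/2)
[2] R1 /= -3  ⇒  (0, 1, -3/2, -5/6)
     R0 -= 2·R1  ⇒  (1, 0, 3/2, 1/6)
     R2 -= 10·R1  ⇒  (0, 0, 6, 1/3)
     R3 -= 1·R1  ⇒  (0, 0, -2, 10/3)
[3] R2 /= 6  ⇒  (0, 0, 1, 1/18)
     R0 -= 3/2·R2  ⇒  (1, 0, 0, 1/12)
     R1 -= -3/2·R2  ⇒  (0, 1, 0, -3/4)
     R3 -= -2·R2  ⇒  (0, 0, 0, 31/9)
[4] R3 /= 31/9  ⇒  (0, 0, 0, 1)
     R0 -= 1/12·R3  ⇒  (1, 0, 0, 0)
     R1 -= -3/4·R3  ⇒  (0, 1, 0, 0)
     R2 -= 1/18·R3  ⇒  (0, 0, 1, 0)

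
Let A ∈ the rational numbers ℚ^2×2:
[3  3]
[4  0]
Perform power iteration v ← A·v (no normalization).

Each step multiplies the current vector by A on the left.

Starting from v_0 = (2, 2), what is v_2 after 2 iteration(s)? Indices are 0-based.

v_0 = (2, 2).
v_1 = A·v_0 = (12, 8).
v_2 = A·v_1 = (60, 48).

v_2 = (60, 48)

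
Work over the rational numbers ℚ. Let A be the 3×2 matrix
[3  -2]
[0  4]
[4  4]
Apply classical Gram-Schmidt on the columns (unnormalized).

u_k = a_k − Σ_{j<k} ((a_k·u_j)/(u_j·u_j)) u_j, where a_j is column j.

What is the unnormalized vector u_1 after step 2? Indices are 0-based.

u_1 = (-16/5, 4, 12/5)

Step 1: u_0 = a_0 = (3, 0, 4).
Step 2: u_1 = a_1 − (2/5)·u_0 = (-16/5, 4, 12/5).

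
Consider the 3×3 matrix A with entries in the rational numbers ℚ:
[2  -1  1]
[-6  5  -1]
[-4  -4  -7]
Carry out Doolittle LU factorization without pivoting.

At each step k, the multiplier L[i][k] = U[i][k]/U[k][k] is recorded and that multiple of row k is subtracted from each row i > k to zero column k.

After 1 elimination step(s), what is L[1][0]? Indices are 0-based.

[col 0] pivot 2
  R1 -= -3*R0 → (0, 2, 2)  (L[1][0] := -3)
  R2 -= -2*R0 → (0, -6, -5)  (L[2][0] := -2)

L[1][0] = -3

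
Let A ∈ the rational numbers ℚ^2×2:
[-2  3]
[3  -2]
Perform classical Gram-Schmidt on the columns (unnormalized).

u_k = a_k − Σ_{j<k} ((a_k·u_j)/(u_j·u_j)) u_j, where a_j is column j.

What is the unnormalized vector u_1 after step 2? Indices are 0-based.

u_1 = (15/13, 10/13)

Step 1: u_0 = a_0 = (-2, 3).
Step 2: u_1 = a_1 − (-12/13)·u_0 = (15/13, 10/13).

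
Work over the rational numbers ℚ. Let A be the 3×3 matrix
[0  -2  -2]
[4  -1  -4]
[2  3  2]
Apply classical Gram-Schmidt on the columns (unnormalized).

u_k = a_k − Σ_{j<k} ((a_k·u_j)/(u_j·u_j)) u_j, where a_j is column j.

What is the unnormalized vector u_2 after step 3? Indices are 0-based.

u_2 = (14/69, -4/69, 8/69)

Step 1: u_0 = a_0 = (0, 4, 2).
Step 2: u_1 = a_1 − (1/10)·u_0 = (-2, -7/5, 14/5).
Step 3: u_2 = a_2 − (-3/5)·u_0 − (76/69)·u_1 = (14/69, -4/69, 8/69).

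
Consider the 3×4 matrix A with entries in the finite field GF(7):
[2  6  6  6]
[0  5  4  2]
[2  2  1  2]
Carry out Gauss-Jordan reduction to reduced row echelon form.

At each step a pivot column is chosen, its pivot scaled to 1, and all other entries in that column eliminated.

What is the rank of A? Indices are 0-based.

rank = 3

pivot(0,0)=2: scale R0 → (1, 3, 3, 3)
  clear (2,0): R2 −= (2)R0 → (0, 3, 2, 3)
pivot(1,1)=5: scale R1 → (0, 1, 5, 6)
  clear (0,1): R0 −= (3)R1 → (1, 0, 2, 6)
  clear (2,1): R2 −= (3)R1 → (0, 0, 1, 6)
pivot(2,2)=1: scale R2 → (0, 0, 1, 6)
  clear (0,2): R0 −= (2)R2 → (1, 0, 0, 1)
  clear (1,2): R1 −= (5)R2 → (0, 1, 0, 4)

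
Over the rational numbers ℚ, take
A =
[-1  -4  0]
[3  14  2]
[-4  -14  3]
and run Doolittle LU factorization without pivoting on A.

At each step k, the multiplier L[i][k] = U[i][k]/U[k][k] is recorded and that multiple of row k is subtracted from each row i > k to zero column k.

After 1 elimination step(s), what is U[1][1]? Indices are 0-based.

Step 1: pivot at (0,0) is -1.
  row1 ← row1 − (-3)·row0  ⇒  L[1][0]=-3, U row1=(0, 2, 2)
  row2 ← row2 − (4)·row0  ⇒  L[2][0]=4, U row2=(0, 2, 3)

U[1][1] = 2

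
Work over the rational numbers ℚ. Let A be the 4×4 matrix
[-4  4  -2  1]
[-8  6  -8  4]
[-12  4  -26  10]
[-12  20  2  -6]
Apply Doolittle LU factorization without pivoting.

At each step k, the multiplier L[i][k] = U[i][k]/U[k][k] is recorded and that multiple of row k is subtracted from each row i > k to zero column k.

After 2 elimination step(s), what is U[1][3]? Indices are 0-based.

[col 0] pivot -4
  R1 -= 2*R0 → (0, -2, -4, 2)  (L[1][0] := 2)
  R2 -= 3*R0 → (0, -8, -20, 7)  (L[2][0] := 3)
  R3 -= 3*R0 → (0, 8, 8, -9)  (L[3][0] := 3)
[col 1] pivot -2
  R2 -= 4*R1 → (0, 0, -4, -1)  (L[2][1] := 4)
  R3 -= -4*R1 → (0, 0, -8, -1)  (L[3][1] := -4)

U[1][3] = 2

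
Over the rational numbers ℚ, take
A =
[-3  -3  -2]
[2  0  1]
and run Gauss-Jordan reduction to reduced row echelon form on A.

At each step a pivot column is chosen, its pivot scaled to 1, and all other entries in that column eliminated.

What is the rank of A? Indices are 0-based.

pivot(0,0)=-3: scale R0 → (1, 1, 2/3)
  clear (1,0): R1 −= (2)R0 → (0, -2, -1/3)
pivot(1,1)=-2: scale R1 → (0, 1, 1/6)
  clear (0,1): R0 −= (1)R1 → (1, 0, 1/2)

rank = 2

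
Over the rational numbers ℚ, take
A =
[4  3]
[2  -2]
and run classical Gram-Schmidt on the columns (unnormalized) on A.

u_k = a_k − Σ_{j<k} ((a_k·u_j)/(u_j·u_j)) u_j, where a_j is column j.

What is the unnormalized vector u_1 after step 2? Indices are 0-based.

u_1 = (7/5, -14/5)

Step 1: u_0 = a_0 = (4, 2).
Step 2: u_1 = a_1 − (2/5)·u_0 = (7/5, -14/5).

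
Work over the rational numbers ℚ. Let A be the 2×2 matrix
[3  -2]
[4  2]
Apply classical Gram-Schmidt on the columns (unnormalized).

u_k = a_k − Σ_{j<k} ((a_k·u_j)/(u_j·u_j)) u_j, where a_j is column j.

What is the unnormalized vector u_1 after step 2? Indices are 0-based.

u_1 = (-56/25, 42/25)

Step 1: u_0 = a_0 = (3, 4).
Step 2: u_1 = a_1 − (2/25)·u_0 = (-56/25, 42/25).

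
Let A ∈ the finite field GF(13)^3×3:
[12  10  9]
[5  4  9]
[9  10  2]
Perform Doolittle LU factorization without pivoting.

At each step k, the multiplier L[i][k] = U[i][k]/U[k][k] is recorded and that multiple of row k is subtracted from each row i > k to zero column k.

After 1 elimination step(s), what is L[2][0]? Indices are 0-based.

Step 1: pivot at (0,0) is 12.
  row1 ← row1 − (8)·row0  ⇒  L[1][0]=8, U row1=(0, 2, 2)
  row2 ← row2 − (4)·row0  ⇒  L[2][0]=4, U row2=(0, 9, 5)

L[2][0] = 4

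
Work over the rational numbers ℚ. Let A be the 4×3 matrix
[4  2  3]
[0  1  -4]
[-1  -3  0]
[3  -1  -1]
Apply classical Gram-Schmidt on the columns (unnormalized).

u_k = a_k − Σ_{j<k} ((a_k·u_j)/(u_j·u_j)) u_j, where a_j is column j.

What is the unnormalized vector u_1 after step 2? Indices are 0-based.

Step 1: u_0 = a_0 = (4, 0, -1, 3).
Step 2: u_1 = a_1 − (4/13)·u_0 = (10/13, 1, -35/13, -25/13).

u_1 = (10/13, 1, -35/13, -25/13)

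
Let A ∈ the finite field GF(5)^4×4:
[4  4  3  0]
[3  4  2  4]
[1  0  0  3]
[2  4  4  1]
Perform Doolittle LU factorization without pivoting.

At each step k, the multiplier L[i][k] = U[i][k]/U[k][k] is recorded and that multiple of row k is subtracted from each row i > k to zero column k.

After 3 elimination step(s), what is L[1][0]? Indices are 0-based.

L[1][0] = 2

k=0: U[0][0]=4
  eliminate (1,0): mult=2, new row 1: (0, 1, 1, 4); set L[1][0]=2
  eliminate (2,0): mult=4, new row 2: (0, 4, 3, 3); set L[2][0]=4
  eliminate (3,0): mult=3, new row 3: (0, 2, 0, 1); set L[3][0]=3
k=1: U[1][1]=1
  eliminate (2,1): mult=4, new row 2: (0, 0, 4, 2); set L[2][1]=4
  eliminate (3,1): mult=2, new row 3: (0, 0, 3, 3); set L[3][1]=2
k=2: U[2][2]=4
  eliminate (3,2): mult=2, new row 3: (0, 0, 0, 4); set L[3][2]=2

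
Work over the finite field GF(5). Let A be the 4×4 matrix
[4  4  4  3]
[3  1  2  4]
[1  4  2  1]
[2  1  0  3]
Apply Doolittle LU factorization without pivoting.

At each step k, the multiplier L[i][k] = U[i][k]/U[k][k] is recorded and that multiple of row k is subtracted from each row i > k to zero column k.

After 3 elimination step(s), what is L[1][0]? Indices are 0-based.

L[1][0] = 2

Step 1: pivot at (0,0) is 4.
  row1 ← row1 − (2)·row0  ⇒  L[1][0]=2, U row1=(0, 3, 4, 3)
  row2 ← row2 − (4)·row0  ⇒  L[2][0]=4, U row2=(0, 3, 1, 4)
  row3 ← row3 − (3)·row0  ⇒  L[3][0]=3, U row3=(0, 4, 3, 4)
Step 2: pivot at (1,1) is 3.
  row2 ← row2 − (1)·row1  ⇒  L[2][1]=1, U row2=(0, 0, 2, 1)
  row3 ← row3 − (3)·row1  ⇒  L[3][1]=3, U row3=(0, 0, 1, 0)
Step 3: pivot at (2,2) is 2.
  row3 ← row3 − (3)·row2  ⇒  L[3][2]=3, U row3=(0, 0, 0, 2)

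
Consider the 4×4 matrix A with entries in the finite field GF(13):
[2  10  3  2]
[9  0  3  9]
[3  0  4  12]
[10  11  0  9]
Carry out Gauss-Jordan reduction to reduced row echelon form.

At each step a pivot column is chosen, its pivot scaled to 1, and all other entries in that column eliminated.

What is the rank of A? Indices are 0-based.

rank = 4

[1] R0 /= 2  ⇒  (1, 5, 8, 1)
     R1 -= 9·R0  ⇒  (0, 7, 9, 0)
     R2 -= 3·R0  ⇒  (0, 11, 6, 9)
     R3 -= 10·R0  ⇒  (0, 0, 11, 12)
[2] R1 /= 7  ⇒  (0, 1, 5, 0)
     R0 -= 5·R1  ⇒  (1, 0, 9, 1)
     R2 -= 11·R1  ⇒  (0, 0, 3, 9)
[3] R2 /= 3  ⇒  (0, 0, 1, 3)
     R0 -= 9·R2  ⇒  (1, 0, 0, 0)
     R1 -= 5·R2  ⇒  (0, 1, 0, 11)
     R3 -= 11·R2  ⇒  (0, 0, 0, 5)
[4] R3 /= 5  ⇒  (0, 0, 0, 1)
     R1 -= 11·R3  ⇒  (0, 1, 0, 0)
     R2 -= 3·R3  ⇒  (0, 0, 1, 0)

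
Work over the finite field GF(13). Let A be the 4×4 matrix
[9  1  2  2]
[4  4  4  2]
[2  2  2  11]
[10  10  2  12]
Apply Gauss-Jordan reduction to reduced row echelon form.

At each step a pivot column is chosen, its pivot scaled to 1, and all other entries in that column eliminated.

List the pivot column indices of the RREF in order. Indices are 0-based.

pivot columns: 0, 1, 2, 3

[1] R0 /= 9  ⇒  (1, 3, 6, 6)
     R1 -= 4·R0  ⇒  (0, 5, 6, 4)
     R2 -= 2·R0  ⇒  (0, 9, 3, 12)
     R3 -= 10·R0  ⇒  (0, 6, 7, 4)
[2] R1 /= 5  ⇒  (0, 1, 9, 6)
     R0 -= 3·R1  ⇒  (1, 0, 5, 1)
     R2 -= 9·R1  ⇒  (0, 0, 0, 10)
     R3 -= 6·R1  ⇒  (0, 0, 5, 7)
[3] R2 <-> R3
[3] R2 /= 5  ⇒  (0, 0, 1, 4)
     R0 -= 5·R2  ⇒  (1, 0, 0, 7)
     R1 -= 9·R2  ⇒  (0, 1, 0, 9)
[4] R3 /= 10  ⇒  (0, 0, 0, 1)
     R0 -= 7·R3  ⇒  (1, 0, 0, 0)
     R1 -= 9·R3  ⇒  (0, 1, 0, 0)
     R2 -= 4·R3  ⇒  (0, 0, 1, 0)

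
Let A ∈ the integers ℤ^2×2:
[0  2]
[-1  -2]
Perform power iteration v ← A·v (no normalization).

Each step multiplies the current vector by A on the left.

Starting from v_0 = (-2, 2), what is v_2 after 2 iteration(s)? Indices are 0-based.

v_0 = (-2, 2).
v_1 = A·v_0 = (4, -2).
v_2 = A·v_1 = (-4, 0).

v_2 = (-4, 0)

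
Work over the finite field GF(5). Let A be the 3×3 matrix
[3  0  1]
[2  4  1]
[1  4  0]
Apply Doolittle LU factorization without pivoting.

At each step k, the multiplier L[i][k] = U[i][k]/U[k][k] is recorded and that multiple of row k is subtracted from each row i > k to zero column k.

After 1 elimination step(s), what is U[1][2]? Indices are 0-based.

U[1][2] = 2

Step 1: pivot at (0,0) is 3.
  row1 ← row1 − (4)·row0  ⇒  L[1][0]=4, U row1=(0, 4, 2)
  row2 ← row2 − (2)·row0  ⇒  L[2][0]=2, U row2=(0, 4, 3)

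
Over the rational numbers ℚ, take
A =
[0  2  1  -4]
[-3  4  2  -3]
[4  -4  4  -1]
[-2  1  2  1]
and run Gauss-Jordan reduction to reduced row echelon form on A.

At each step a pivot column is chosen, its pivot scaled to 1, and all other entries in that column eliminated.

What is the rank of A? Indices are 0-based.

step 1: exchange rows 0,1
step 1: normalize row 0 (÷-3) = (1, -4/3, -2/3, 1)
  row 2: subtract 4×row0 = (0, 4/3, 20/3, -5)
  row 3: subtract -2×row0 = (0, -5/3, 2/3, 3)
step 2: normalize row 1 (÷2) = (0, 1, 1/2, -2)
  row 0: subtract -4/3×row1 = (1, 0, 0, -5/3)
  row 2: subtract 4/3×row1 = (0, 0, 6, -7/3)
  row 3: subtract -5/3×row1 = (0, 0, 3/2, -1/3)
step 3: normalize row 2 (÷6) = (0, 0, 1, -7/18)
  row 1: subtract 1/2×row2 = (0, 1, 0, -65/36)
  row 3: subtract 3/2×row2 = (0, 0, 0, 1/4)
step 4: normalize row 3 (÷1/4) = (0, 0, 0, 1)
  row 0: subtract -5/3×row3 = (1, 0, 0, 0)
  row 1: subtract -65/36×row3 = (0, 1, 0, 0)
  row 2: subtract -7/18×row3 = (0, 0, 1, 0)

rank = 4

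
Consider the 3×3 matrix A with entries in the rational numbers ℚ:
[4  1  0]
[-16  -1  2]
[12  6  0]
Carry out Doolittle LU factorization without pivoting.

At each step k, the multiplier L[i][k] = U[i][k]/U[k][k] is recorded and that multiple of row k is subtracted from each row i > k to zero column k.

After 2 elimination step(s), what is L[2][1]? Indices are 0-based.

[col 0] pivot 4
  R1 -= -4*R0 → (0, 3, 2)  (L[1][0] := -4)
  R2 -= 3*R0 → (0, 3, 0)  (L[2][0] := 3)
[col 1] pivot 3
  R2 -= 1*R1 → (0, 0, -2)  (L[2][1] := 1)

L[2][1] = 1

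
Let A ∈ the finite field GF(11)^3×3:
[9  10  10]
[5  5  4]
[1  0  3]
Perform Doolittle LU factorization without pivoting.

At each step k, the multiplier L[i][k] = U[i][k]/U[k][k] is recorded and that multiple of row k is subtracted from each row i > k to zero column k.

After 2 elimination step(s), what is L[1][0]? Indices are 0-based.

Step 1: pivot at (0,0) is 9.
  row1 ← row1 − (3)·row0  ⇒  L[1][0]=3, U row1=(0, 8, 7)
  row2 ← row2 − (5)·row0  ⇒  L[2][0]=5, U row2=(0, 5, 8)
Step 2: pivot at (1,1) is 8.
  row2 ← row2 − (2)·row1  ⇒  L[2][1]=2, U row2=(0, 0, 5)

L[1][0] = 3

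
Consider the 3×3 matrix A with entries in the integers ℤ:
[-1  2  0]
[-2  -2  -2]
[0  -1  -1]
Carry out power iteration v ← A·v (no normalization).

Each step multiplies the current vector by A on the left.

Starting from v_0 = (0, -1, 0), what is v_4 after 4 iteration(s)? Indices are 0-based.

v_4 = (6, 14, -3)

v_0 = (0, -1, 0).
v_1 = A·v_0 = (-2, 2, 1).
v_2 = A·v_1 = (6, -2, -3).
v_3 = A·v_2 = (-10, -2, 5).
v_4 = A·v_3 = (6, 14, -3).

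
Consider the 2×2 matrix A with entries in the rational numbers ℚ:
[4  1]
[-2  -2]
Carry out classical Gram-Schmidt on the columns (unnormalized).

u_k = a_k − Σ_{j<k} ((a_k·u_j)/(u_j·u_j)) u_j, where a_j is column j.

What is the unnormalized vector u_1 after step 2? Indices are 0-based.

Step 1: u_0 = a_0 = (4, -2).
Step 2: u_1 = a_1 − (2/5)·u_0 = (-3/5, -6/5).

u_1 = (-3/5, -6/5)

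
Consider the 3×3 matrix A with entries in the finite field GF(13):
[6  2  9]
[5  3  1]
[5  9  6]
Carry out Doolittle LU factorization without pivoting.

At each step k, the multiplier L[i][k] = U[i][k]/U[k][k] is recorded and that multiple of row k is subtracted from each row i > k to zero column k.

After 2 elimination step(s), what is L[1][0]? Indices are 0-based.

Step 1: pivot at (0,0) is 6.
  row1 ← row1 − (3)·row0  ⇒  L[1][0]=3, U row1=(0, 10, 0)
  row2 ← row2 − (3)·row0  ⇒  L[2][0]=3, U row2=(0, 3, 5)
Step 2: pivot at (1,1) is 10.
  row2 ← row2 − (12)·row1  ⇒  L[2][1]=12, U row2=(0, 0, 5)

L[1][0] = 3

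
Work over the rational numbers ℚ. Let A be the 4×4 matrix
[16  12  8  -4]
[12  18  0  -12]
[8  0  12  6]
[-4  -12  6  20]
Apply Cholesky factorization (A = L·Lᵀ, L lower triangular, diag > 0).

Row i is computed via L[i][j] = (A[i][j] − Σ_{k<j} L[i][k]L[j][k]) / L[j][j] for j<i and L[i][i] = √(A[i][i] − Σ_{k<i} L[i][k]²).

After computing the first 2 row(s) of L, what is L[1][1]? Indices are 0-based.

Step 1: L[0][0] = √(16) = 4.
  L[1][0] = (12) / L[0][0] = 3.
Step 2: L[1][1] = √(9) = 3.

L[1][1] = 3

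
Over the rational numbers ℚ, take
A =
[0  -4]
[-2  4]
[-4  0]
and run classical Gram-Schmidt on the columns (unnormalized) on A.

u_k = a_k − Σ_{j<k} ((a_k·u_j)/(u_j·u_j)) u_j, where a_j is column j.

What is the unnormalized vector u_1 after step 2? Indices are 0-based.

Step 1: u_0 = a_0 = (0, -2, -4).
Step 2: u_1 = a_1 − (-2/5)·u_0 = (-4, 16/5, -8/5).

u_1 = (-4, 16/5, -8/5)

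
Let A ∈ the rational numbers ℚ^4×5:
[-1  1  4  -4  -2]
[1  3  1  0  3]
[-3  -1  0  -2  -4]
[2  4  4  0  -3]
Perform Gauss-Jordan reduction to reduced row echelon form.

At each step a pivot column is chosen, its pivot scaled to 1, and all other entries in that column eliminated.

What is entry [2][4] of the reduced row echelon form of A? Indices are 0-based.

[1] R0 /= -1  ⇒  (1, -1, -4, 4, 2)
     R1 -= 1·R0  ⇒  (0, 4, 5, -4, 1)
     R2 -= -3·R0  ⇒  (0, -4, -12, 10, 2)
     R3 -= 2·R0  ⇒  (0, 6, 12, -8, -7)
[2] R1 /= 4  ⇒  (0, 1, 5/4, -1, 1/4)
     R0 -= -1·R1  ⇒  (1, 0, -11/4, 3, 9/4)
     R2 -= -4·R1  ⇒  (0, 0, -7, 6, 3)
     R3 -= 6·R1  ⇒  (0, 0, 9/2, -2, -17/2)
[3] R2 /= -7  ⇒  (0, 0, 1, -6/7, -3/7)
     R0 -= -11/4·R2  ⇒  (1, 0, 0, 9/14, 15/14)
     R1 -= 5/4·R2  ⇒  (0, 1, 0, 1/14, 11/14)
     R3 -= 9/2·R2  ⇒  (0, 0, 0, 13/7, -46/7)
[4] R3 /= 13/7  ⇒  (0, 0, 0, 1, -46/13)
     R0 -= 9/14·R3  ⇒  (1, 0, 0, 0, 87/26)
     R1 -= 1/14·R3  ⇒  (0, 1, 0, 0, 27/26)
     R2 -= -6/7·R3  ⇒  (0, 0, 1, 0, -45/13)

M[2][4] = -45/13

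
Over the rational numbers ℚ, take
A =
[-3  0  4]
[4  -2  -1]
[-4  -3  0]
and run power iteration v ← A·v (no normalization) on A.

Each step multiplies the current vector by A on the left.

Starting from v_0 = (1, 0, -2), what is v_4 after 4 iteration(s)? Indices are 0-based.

v_0 = (1, 0, -2).
v_1 = A·v_0 = (-11, 6, -4).
v_2 = A·v_1 = (17, -52, 26).
v_3 = A·v_2 = (53, 146, 88).
v_4 = A·v_3 = (193, -168, -650).

v_4 = (193, -168, -650)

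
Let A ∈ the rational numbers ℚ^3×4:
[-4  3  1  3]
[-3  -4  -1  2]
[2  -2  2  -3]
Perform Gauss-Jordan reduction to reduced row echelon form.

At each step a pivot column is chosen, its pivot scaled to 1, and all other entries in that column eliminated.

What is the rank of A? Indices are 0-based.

pivot(0,0)=-4: scale R0 → (1, -3/4, -1/4, -3/4)
  clear (1,0): R1 −= (-3)R0 → (0, -25/4, -7/4, -1/4)
  clear (2,0): R2 −= (2)R0 → (0, -1/2, 5/2, -3/2)
pivot(1,1)=-25/4: scale R1 → (0, 1, 7/25, 1/25)
  clear (0,1): R0 −= (-3/4)R1 → (1, 0, -1/25, -18/25)
  clear (2,1): R2 −= (-1/2)R1 → (0, 0, 66/25, -37/25)
pivot(2,2)=66/25: scale R2 → (0, 0, 1, -37/66)
  clear (0,2): R0 −= (-1/25)R2 → (1, 0, 0, -49/66)
  clear (1,2): R1 −= (7/25)R2 → (0, 1, 0, 13/66)

rank = 3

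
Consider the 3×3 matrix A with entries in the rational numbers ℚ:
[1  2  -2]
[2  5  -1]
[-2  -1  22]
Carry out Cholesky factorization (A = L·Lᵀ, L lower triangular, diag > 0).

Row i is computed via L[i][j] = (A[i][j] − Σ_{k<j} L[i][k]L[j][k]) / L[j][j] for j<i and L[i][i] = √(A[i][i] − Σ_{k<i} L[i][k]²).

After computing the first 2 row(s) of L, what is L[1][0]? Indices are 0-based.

L[1][0] = 2

Step 1: L[0][0] = √(1) = 1.
  L[1][0] = (2) / L[0][0] = 2.
Step 2: L[1][1] = √(1) = 1.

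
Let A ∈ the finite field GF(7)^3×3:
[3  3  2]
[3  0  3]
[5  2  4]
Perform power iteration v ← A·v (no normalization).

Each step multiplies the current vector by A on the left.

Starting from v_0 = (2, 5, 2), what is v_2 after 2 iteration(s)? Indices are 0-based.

v_0 = (2, 5, 2).
v_1 = A·v_0 = (4, 5, 0).
v_2 = A·v_1 = (6, 5, 2).

v_2 = (6, 5, 2)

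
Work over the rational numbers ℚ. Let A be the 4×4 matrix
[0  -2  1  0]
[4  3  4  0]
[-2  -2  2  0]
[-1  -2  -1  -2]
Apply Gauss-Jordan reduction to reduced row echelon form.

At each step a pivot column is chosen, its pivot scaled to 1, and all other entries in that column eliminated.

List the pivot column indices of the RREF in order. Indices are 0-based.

[1] R0 <-> R1
[1] R0 /= 4  ⇒  (1, 3/4, 1, 0)
     R2 -= -2·R0  ⇒  (0, -1/2, 4, 0)
     R3 -= -1·R0  ⇒  (0, -5/4, 0, -2)
[2] R1 /= -2  ⇒  (0, 1, -1/2, 0)
     R0 -= 3/4·R1  ⇒  (1, 0, 11/8, 0)
     R2 -= -1/2·R1  ⇒  (0, 0, 15/4, 0)
     R3 -= -5/4·R1  ⇒  (0, 0, -5/8, -2)
[3] R2 /= 15/4  ⇒  (0, 0, 1, 0)
     R0 -= 11/8·R2  ⇒  (1, 0, 0, 0)
     R1 -= -1/2·R2  ⇒  (0, 1, 0, 0)
     R3 -= -5/8·R2  ⇒  (0, 0, 0, -2)
[4] R3 /= -2  ⇒  (0, 0, 0, 1)

pivot columns: 0, 1, 2, 3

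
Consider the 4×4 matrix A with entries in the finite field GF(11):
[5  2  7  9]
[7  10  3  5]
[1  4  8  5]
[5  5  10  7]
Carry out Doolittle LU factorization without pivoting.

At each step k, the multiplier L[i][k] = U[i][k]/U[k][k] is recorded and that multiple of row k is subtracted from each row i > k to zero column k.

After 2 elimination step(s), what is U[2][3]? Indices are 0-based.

U[2][3] = 7

Step 1: pivot at (0,0) is 5.
  row1 ← row1 − (8)·row0  ⇒  L[1][0]=8, U row1=(0, 5, 2, 10)
  row2 ← row2 − (9)·row0  ⇒  L[2][0]=9, U row2=(0, 8, 0, 1)
  row3 ← row3 − (1)·row0  ⇒  L[3][0]=1, U row3=(0, 3, 3, 9)
Step 2: pivot at (1,1) is 5.
  row2 ← row2 − (6)·row1  ⇒  L[2][1]=6, U row2=(0, 0, 10, 7)
  row3 ← row3 − (5)·row1  ⇒  L[3][1]=5, U row3=(0, 0, 4, 3)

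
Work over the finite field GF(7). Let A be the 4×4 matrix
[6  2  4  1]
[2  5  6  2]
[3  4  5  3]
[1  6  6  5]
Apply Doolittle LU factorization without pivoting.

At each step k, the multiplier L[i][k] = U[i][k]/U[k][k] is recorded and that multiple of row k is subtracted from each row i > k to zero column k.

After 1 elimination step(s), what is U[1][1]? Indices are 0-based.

U[1][1] = 2

[col 0] pivot 6
  R1 -= 5*R0 → (0, 2, 0, 4)  (L[1][0] := 5)
  R2 -= 4*R0 → (0, 3, 3, 6)  (L[2][0] := 4)
  R3 -= 6*R0 → (0, 1, 3, 6)  (L[3][0] := 6)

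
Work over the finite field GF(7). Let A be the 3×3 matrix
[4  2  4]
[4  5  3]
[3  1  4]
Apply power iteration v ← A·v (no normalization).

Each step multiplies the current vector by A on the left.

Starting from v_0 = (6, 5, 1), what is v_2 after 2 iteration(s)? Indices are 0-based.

v_0 = (6, 5, 1).
v_1 = A·v_0 = (3, 3, 6).
v_2 = A·v_1 = (0, 3, 1).

v_2 = (0, 3, 1)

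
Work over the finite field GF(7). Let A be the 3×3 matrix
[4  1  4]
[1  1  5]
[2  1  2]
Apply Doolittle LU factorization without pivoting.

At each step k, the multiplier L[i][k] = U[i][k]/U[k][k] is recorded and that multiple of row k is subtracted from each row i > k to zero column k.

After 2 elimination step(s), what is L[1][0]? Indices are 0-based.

L[1][0] = 2

[col 0] pivot 4
  R1 -= 2*R0 → (0, 6, 4)  (L[1][0] := 2)
  R2 -= 4*R0 → (0, 4, 0)  (L[2][0] := 4)
[col 1] pivot 6
  R2 -= 3*R1 → (0, 0, 2)  (L[2][1] := 3)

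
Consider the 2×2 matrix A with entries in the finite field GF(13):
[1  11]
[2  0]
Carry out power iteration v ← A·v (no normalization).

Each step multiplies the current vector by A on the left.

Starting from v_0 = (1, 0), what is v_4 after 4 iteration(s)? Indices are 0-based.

v_4 = (5, 12)

v_0 = (1, 0).
v_1 = A·v_0 = (1, 2).
v_2 = A·v_1 = (10, 2).
v_3 = A·v_2 = (6, 7).
v_4 = A·v_3 = (5, 12).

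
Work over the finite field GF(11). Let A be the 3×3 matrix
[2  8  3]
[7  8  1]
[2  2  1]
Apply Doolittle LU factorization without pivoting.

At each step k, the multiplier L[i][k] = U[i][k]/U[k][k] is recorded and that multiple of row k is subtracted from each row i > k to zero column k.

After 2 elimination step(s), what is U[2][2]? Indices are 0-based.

k=0: U[0][0]=2
  eliminate (1,0): mult=9, new row 1: (0, 2, 7); set L[1][0]=9
  eliminate (2,0): mult=1, new row 2: (0, 5, 9); set L[2][0]=1
k=1: U[1][1]=2
  eliminate (2,1): mult=8, new row 2: (0, 0, 8); set L[2][1]=8

U[2][2] = 8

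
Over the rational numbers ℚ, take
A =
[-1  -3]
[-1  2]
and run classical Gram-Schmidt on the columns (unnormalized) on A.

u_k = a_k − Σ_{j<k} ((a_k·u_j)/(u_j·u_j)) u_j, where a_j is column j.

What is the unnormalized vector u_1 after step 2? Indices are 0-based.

u_1 = (-5/2, 5/2)

Step 1: u_0 = a_0 = (-1, -1).
Step 2: u_1 = a_1 − (1/2)·u_0 = (-5/2, 5/2).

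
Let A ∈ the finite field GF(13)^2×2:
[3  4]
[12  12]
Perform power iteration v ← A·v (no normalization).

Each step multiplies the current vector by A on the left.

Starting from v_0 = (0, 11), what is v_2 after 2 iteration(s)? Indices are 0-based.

v_2 = (10, 6)

v_0 = (0, 11).
v_1 = A·v_0 = (5, 2).
v_2 = A·v_1 = (10, 6).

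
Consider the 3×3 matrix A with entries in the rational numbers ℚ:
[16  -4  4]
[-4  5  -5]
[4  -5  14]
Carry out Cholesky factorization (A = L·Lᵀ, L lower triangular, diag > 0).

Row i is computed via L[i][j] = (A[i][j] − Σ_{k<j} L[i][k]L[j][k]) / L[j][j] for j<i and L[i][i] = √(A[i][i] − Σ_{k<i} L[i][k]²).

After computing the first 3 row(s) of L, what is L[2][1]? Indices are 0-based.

L[2][1] = -2

Step 1: L[0][0] = √(16) = 4.
  L[1][0] = (-4) / L[0][0] = -1.
Step 2: L[1][1] = √(4) = 2.
  L[2][0] = (4) / L[0][0] = 1.
  L[2][1] = (-4) / L[1][1] = -2.
Step 3: L[2][2] = √(9) = 3.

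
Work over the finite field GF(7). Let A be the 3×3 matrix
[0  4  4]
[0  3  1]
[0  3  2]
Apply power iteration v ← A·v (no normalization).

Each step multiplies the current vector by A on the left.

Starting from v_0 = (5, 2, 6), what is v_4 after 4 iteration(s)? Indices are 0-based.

v_0 = (5, 2, 6).
v_1 = A·v_0 = (4, 5, 4).
v_2 = A·v_1 = (1, 5, 2).
v_3 = A·v_2 = (0, 3, 5).
v_4 = A·v_3 = (4, 0, 5).

v_4 = (4, 0, 5)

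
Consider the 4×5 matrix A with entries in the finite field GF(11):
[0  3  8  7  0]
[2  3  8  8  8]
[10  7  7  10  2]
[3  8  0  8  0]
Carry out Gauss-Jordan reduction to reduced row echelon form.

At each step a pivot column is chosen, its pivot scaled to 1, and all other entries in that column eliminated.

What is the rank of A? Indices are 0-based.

rank = 4

[1] R0 <-> R1
[1] R0 /= 2  ⇒  (1, 7, 4, 4, 4)
     R2 -= 10·R0  ⇒  (0, 3, 0, 3, 6)
     R3 -= 3·R0  ⇒  (0, 9, 10, 7, 10)
[2] R1 /= 3  ⇒  (0, 1, 10, 6, 0)
     R0 -= 7·R1  ⇒  (1, 0, 0, 6, 4)
     R2 -= 3·R1  ⇒  (0, 0, 3, 7, 6)
     R3 -= 9·R1  ⇒  (0, 0, 8, 8, 10)
[3] R2 /= 3  ⇒  (0, 0, 1, 6, 2)
     R1 -= 10·R2  ⇒  (0, 1, 0, 1, 2)
     R3 -= 8·R2  ⇒  (0, 0, 0, 4, 5)
[4] R3 /= 4  ⇒  (0, 0, 0, 1, 4)
     R0 -= 6·R3  ⇒  (1, 0, 0, 0, 2)
     R1 -= 1·R3  ⇒  (0, 1, 0, 0, 9)
     R2 -= 6·R3  ⇒  (0, 0, 1, 0, 0)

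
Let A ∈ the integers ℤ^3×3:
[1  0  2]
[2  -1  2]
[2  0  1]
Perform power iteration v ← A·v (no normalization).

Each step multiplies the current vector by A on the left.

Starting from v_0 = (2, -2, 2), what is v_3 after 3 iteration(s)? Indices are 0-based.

v_3 = (54, 58, 54)

v_0 = (2, -2, 2).
v_1 = A·v_0 = (6, 10, 6).
v_2 = A·v_1 = (18, 14, 18).
v_3 = A·v_2 = (54, 58, 54).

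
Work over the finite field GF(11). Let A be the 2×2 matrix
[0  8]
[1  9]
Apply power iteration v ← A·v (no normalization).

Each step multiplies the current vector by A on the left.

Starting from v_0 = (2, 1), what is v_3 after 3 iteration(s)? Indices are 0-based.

v_3 = (9, 6)

v_0 = (2, 1).
v_1 = A·v_0 = (8, 0).
v_2 = A·v_1 = (0, 8).
v_3 = A·v_2 = (9, 6).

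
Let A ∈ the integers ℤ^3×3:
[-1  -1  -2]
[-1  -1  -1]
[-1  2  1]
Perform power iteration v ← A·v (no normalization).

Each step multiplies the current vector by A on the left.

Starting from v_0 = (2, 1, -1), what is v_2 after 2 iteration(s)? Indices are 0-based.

v_2 = (5, 4, -4)

v_0 = (2, 1, -1).
v_1 = A·v_0 = (-1, -2, -1).
v_2 = A·v_1 = (5, 4, -4).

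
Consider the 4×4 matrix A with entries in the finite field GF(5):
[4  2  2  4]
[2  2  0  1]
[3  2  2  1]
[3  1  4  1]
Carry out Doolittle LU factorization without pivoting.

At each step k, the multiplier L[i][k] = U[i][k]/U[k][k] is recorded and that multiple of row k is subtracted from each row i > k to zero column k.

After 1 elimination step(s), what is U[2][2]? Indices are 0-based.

k=0: U[0][0]=4
  eliminate (1,0): mult=3, new row 1: (0, 1, 4, 4); set L[1][0]=3
  eliminate (2,0): mult=2, new row 2: (0, 3, 3, 3); set L[2][0]=2
  eliminate (3,0): mult=2, new row 3: (0, 2, 0, 3); set L[3][0]=2

U[2][2] = 3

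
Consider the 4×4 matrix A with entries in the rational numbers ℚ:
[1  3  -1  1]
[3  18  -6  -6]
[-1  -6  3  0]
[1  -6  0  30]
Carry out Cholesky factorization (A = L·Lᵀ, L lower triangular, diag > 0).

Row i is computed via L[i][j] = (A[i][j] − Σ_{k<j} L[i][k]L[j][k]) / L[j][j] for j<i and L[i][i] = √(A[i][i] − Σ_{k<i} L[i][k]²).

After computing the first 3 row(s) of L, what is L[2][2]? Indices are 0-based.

Step 1: L[0][0] = √(1) = 1.
  L[1][0] = (3) / L[0][0] = 3.
Step 2: L[1][1] = √(9) = 3.
  L[2][0] = (-1) / L[0][0] = -1.
  L[2][1] = (-3) / L[1][1] = -1.
Step 3: L[2][2] = √(1) = 1.

L[2][2] = 1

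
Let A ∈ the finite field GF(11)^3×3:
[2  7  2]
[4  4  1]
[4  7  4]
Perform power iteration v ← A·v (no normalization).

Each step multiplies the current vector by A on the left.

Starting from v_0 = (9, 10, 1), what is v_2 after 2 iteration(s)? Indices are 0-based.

v_0 = (9, 10, 1).
v_1 = A·v_0 = (2, 0, 0).
v_2 = A·v_1 = (4, 8, 8).

v_2 = (4, 8, 8)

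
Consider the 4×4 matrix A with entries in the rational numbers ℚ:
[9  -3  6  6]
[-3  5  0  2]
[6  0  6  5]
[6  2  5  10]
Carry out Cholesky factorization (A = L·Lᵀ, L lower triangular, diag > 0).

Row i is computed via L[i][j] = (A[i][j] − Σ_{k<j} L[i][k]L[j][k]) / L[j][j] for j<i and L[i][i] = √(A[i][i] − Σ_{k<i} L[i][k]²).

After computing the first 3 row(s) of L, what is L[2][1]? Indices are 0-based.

L[2][1] = 1

Step 1: L[0][0] = √(9) = 3.
  L[1][0] = (-3) / L[0][0] = -1.
Step 2: L[1][1] = √(4) = 2.
  L[2][0] = (6) / L[0][0] = 2.
  L[2][1] = (2) / L[1][1] = 1.
Step 3: L[2][2] = √(1) = 1.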